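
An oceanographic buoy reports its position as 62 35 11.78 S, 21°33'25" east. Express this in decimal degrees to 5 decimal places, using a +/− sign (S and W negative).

-62.58661, 21.55694

φ: 62° + 35/60 + 11.78/3600 = 62 + 0.583333 + 0.003272 = 62.586606
S → negative
Longitude: 33′ + 25″ = 33.41667′; 21 + 33.41667/60 = 21.556944
E ⇒ keep positive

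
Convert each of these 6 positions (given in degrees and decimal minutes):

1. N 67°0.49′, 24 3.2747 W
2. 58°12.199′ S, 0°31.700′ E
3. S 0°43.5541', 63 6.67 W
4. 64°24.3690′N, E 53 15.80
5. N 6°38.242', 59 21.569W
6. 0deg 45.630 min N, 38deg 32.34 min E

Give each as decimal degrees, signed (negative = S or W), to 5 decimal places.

Point 1:
  φ: 67 + 0.49/60 = 67.008167
  N → positive
  Lon: 3.2747′ = 0.054578°; total 24.054578
  hemisphere W, so the sign is −
Point 2:
  Lat: 58 + 12.199/60 = 58.203317
  S → negative
  Longitude: 31.7′ = 0.528333°; total 0.528333
  E → positive
Point 3:
  Lat: 0 + 43.5541/60 = 0.725902
  hemisphere S, so the sign is −
  λ: 63 + 6.67/60 = 63.111167
  hemisphere W, so the sign is −
Point 4:
  Lat: 24.369′ = 0.406150°; total 64.406150
  N → positive
  Lon: 53 + 15.8/60 = 53.263333
  E ⇒ keep positive
Point 5:
  Lat: 6 + 38.242/60 = 6.637367
  N → positive
  Longitude: 59 + 21.569/60 = 59.359483
  W ⇒ negate
Point 6:
  Latitude: 0 + 45.63/60 = 0.760500
  N → positive
  λ: 38 + 32.34/60 = 38.539000
  E → positive

1. 67.00817, -24.05458
2. -58.20332, 0.52833
3. -0.72590, -63.11117
4. 64.40615, 53.26333
5. 6.63737, -59.35948
6. 0.76050, 38.53900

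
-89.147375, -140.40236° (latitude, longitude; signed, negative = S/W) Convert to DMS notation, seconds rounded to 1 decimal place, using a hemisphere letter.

Latitude is negative → S; |value| = 89.147375
Lat: 0.147375 × 60 = 8.84250′ → 8′, remainder × 60 = 50.550″
Longitude is negative → W; |value| = 140.402360
Longitude: 0.402360 × 60 = 24.14160′ → 24′, remainder × 60 = 8.496″

89°08′50.6″ S, 140°24′8.5″ W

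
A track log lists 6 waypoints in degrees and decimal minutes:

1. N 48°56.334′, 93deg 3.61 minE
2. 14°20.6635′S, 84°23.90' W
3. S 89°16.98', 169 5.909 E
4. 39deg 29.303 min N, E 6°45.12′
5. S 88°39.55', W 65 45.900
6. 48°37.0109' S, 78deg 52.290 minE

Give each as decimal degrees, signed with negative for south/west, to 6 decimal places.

Point 1:
  φ: 48 + 56.334/60 = 48.9389000
  N ⇒ keep positive
  λ: 3.61′ = 0.060167°; total 93.0601667
  E ⇒ keep positive
Point 2:
  φ: 14 + 20.6635/60 = 14.3443917
  S ⇒ negate
  Longitude: 23.9′ = 0.398333°; total 84.3983333
  W ⇒ negate
Point 3:
  Lat: 16.98′ = 0.283000°; total 89.2830000
  hemisphere S, so the sign is −
  Longitude: 169 + 5.909/60 = 169.0984833
  E → positive
Point 4:
  φ: 39 + 29.303/60 = 39.4883833
  N ⇒ keep positive
  Longitude: 45.12′ = 0.752000°; total 6.7520000
  E → positive
Point 5:
  Latitude: 39.55′ = 0.659167°; total 88.6591667
  S ⇒ negate
  Lon: 65 + 45.9/60 = 65.7650000
  hemisphere W, so the sign is −
Point 6:
  φ: 37.0109′ = 0.616848°; total 48.6168483
  hemisphere S, so the sign is −
  λ: 78 + 52.29/60 = 78.8715000
  E → positive

1. 48.938900, 93.060167
2. -14.344392, -84.398333
3. -89.283000, 169.098483
4. 39.488383, 6.752000
5. -88.659167, -65.765000
6. -48.616848, 78.871500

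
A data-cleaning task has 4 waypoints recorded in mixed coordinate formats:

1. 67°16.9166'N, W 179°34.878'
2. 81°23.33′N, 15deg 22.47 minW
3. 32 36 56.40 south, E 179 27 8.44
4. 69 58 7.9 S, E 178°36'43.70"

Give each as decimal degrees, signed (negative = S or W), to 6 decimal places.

Point 1:
  Latitude: 67 + 16.9166/60 = 67.2819433
  N → positive
  Longitude: 179 + 34.878/60 = 179.5813000
  W → negative
Point 2:
  Latitude: 81 + 23.33/60 = 81.3888333
  N ⇒ keep positive
  λ: 15 + 22.47/60 = 15.3745000
  W → negative
Point 3:
  φ: 32 + 36/60 + 56.4/3600 = 32.6156667
  hemisphere S, so the sign is −
  Longitude: 179° + 27/60 + 8.44/3600 = 179 + 0.450000 + 0.002344 = 179.4523444
  E ⇒ keep positive
Point 4:
  φ: 69° + 58/60 + 7.9/3600 = 69 + 0.966667 + 0.002194 = 69.9688611
  hemisphere S, so the sign is −
  Longitude: 178° + 36/60 + 43.7/3600 = 178 + 0.600000 + 0.012139 = 178.6121389
  E → positive

1. 67.281943, -179.581300
2. 81.388833, -15.374500
3. -32.615667, 179.452344
4. -69.968861, 178.612139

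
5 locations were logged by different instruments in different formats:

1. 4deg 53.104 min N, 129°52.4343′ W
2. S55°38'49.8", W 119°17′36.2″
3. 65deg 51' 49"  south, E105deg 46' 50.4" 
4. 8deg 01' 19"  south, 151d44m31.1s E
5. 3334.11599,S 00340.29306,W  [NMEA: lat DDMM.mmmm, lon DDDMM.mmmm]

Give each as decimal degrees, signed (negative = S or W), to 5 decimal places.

Point 1:
  φ: 53.104′ = 0.885067°; total 4.885067
  N ⇒ keep positive
  Lon: 129 + 52.4343/60 = 129.873905
  W → negative
Point 2:
  Lat: 55 + 38/60 + 49.8/3600 = 55.647167
  S ⇒ negate
  λ: 119° + 17/60 + 36.2/3600 = 119 + 0.283333 + 0.010056 = 119.293389
  W ⇒ negate
Point 3:
  Latitude: 51′ + 49″ = 51.81667′; 65 + 51.81667/60 = 65.863611
  hemisphere S, so the sign is −
  Longitude: 105° + 46/60 + 50.4/3600 = 105 + 0.766667 + 0.014000 = 105.780667
  E → positive
Point 4:
  φ: 1′ + 19″ = 1.31667′; 8 + 1.31667/60 = 8.021944
  hemisphere S, so the sign is −
  Longitude: 151° + 44/60 + 31.1/3600 = 151 + 0.733333 + 0.008639 = 151.741972
  E → positive
Point 5:
  Lat: degrees = first 2 digits = 33, minutes = 34.11599; 33 + 34.11599/60 = 33.568600
  S ⇒ negate
  Lon: degrees = first 3 digits = 3, minutes = 40.29306; 3 + 40.29306/60 = 3.671551
  W → negative

1. 4.88507, -129.87391
2. -55.64717, -119.29339
3. -65.86361, 105.78067
4. -8.02194, 151.74197
5. -33.56860, -3.67155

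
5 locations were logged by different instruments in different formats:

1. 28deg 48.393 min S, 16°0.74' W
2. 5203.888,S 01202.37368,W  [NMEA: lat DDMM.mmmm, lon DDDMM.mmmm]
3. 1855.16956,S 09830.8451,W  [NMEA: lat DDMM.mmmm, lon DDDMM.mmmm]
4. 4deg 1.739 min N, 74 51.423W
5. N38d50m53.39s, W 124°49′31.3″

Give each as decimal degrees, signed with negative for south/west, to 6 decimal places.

Point 1:
  Latitude: 28 + 48.393/60 = 28.8065500
  S → negative
  λ: 16 + 0.74/60 = 16.0123333
  W ⇒ negate
Point 2:
  Lat: degrees = first 2 digits = 52, minutes = 3.888; 52 + 3.888/60 = 52.0648000
  S ⇒ negate
  Lon: split at 3 digits → 012° and 2.37368′; 12 + 2.37368/60 = 12.0395613
  W ⇒ negate
Point 3:
  Latitude: split at 2 digits → 18° and 55.16956′; 18 + 55.16956/60 = 18.9194927
  S → negative
  Lon: split at 3 digits → 098° and 30.8451′; 98 + 30.8451/60 = 98.5140850
  W ⇒ negate
Point 4:
  Lat: 4 + 1.739/60 = 4.0289833
  N ⇒ keep positive
  Longitude: 51.423′ = 0.857050°; total 74.8570500
  W ⇒ negate
Point 5:
  Latitude: 38 + 50/60 + 53.39/3600 = 38.8481639
  N → positive
  Longitude: 49′ + 31.3″ = 49.52167′; 124 + 49.52167/60 = 124.8253611
  W → negative

1. -28.806550, -16.012333
2. -52.064800, -12.039561
3. -18.919493, -98.514085
4. 4.028983, -74.857050
5. 38.848164, -124.825361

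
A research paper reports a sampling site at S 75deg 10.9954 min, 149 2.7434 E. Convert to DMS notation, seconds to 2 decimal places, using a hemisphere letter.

Lat: 10.99540′ → 10′ and 0.99540 × 60 = 59.7240″
λ: fractional minutes 0.74340 × 60 = 44.6040″

75°10′59.72″ S, 149°02′44.60″ E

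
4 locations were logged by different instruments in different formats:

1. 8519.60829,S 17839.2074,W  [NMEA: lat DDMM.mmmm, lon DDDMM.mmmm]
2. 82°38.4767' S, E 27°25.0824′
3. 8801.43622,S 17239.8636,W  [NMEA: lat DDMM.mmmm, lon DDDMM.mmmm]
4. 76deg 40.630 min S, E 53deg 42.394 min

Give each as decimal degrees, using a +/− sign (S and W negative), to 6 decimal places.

Point 1:
  Latitude: degrees = first 2 digits = 85, minutes = 19.60829; 85 + 19.60829/60 = 85.3268048
  S ⇒ negate
  Longitude: split at 3 digits → 178° and 39.2074′; 178 + 39.2074/60 = 178.6534567
  hemisphere W, so the sign is −
Point 2:
  Lat: 82 + 38.4767/60 = 82.6412783
  S → negative
  Longitude: 27 + 25.0824/60 = 27.4180400
  E → positive
Point 3:
  φ: degrees = first 2 digits = 88, minutes = 1.43622; 88 + 1.43622/60 = 88.0239370
  S ⇒ negate
  λ: split at 3 digits → 172° and 39.8636′; 172 + 39.8636/60 = 172.6643933
  W → negative
Point 4:
  Lat: 40.63′ = 0.677167°; total 76.6771667
  hemisphere S, so the sign is −
  Lon: 42.394′ = 0.706567°; total 53.7065667
  E → positive

1. -85.326805, -178.653457
2. -82.641278, 27.418040
3. -88.023937, -172.664393
4. -76.677167, 53.706567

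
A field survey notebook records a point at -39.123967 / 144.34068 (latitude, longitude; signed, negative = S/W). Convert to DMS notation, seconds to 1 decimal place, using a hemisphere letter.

Latitude is negative → S; |value| = 39.123967
Latitude: 0.123967 × 60 = 7.43802′ → 7′, remainder × 60 = 26.281″
Longitude: whole degrees 144; 20.44080′ → 20′ and 26.448″

39°07′26.3″ S, 144°20′26.4″ E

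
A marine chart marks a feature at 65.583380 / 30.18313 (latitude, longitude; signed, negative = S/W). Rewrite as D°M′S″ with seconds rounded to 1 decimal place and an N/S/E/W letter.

Latitude: whole degrees 65; 35.00280′ → 35′ and 0.168″
Lon: whole degrees 30; 10.98780′ → 10′ and 59.268″

65°35′0.2″ N, 30°10′59.3″ E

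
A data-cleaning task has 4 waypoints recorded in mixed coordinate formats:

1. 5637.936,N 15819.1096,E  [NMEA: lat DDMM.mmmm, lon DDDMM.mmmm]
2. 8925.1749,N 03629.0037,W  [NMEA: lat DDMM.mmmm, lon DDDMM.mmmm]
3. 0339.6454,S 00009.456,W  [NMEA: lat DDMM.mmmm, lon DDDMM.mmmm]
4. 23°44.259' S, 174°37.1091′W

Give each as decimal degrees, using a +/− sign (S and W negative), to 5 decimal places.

Point 1:
  Lat: split at 2 digits → 56° and 37.936′; 56 + 37.936/60 = 56.632267
  N → positive
  Lon: split at 3 digits → 158° and 19.1096′; 158 + 19.1096/60 = 158.318493
  E ⇒ keep positive
Point 2:
  Lat: degrees = first 2 digits = 89, minutes = 25.1749; 89 + 25.1749/60 = 89.419582
  N → positive
  Lon: degrees = first 3 digits = 36, minutes = 29.0037; 36 + 29.0037/60 = 36.483395
  W ⇒ negate
Point 3:
  φ: split at 2 digits → 03° and 39.6454′; 3 + 39.6454/60 = 3.660757
  S ⇒ negate
  λ: split at 3 digits → 000° and 9.456′; 0 + 9.456/60 = 0.157600
  hemisphere W, so the sign is −
Point 4:
  Lat: 44.259′ = 0.737650°; total 23.737650
  hemisphere S, so the sign is −
  Lon: 174 + 37.1091/60 = 174.618485
  W → negative

1. 56.63227, 158.31849
2. 89.41958, -36.48340
3. -3.66076, -0.15760
4. -23.73765, -174.61849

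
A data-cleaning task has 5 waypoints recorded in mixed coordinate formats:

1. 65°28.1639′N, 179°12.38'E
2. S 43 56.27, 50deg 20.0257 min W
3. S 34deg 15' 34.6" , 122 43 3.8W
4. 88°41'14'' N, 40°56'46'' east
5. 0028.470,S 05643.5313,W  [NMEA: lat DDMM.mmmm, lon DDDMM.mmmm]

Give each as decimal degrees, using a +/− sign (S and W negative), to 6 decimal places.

1. 65.469398, 179.206333
2. -43.937833, -50.333762
3. -34.259611, -122.717722
4. 88.687222, 40.946111
5. -0.474500, -56.725522

Point 1:
  φ: 28.1639′ = 0.469398°; total 65.4693983
  N ⇒ keep positive
  Longitude: 12.38′ = 0.206333°; total 179.2063333
  E ⇒ keep positive
Point 2:
  Latitude: 56.27′ = 0.937833°; total 43.9378333
  S → negative
  Lon: 20.0257′ = 0.333762°; total 50.3337617
  hemisphere W, so the sign is −
Point 3:
  Latitude: 34 + 15/60 + 34.6/3600 = 34.2596111
  hemisphere S, so the sign is −
  λ: 43′ + 3.8″ = 43.06333′; 122 + 43.06333/60 = 122.7177222
  hemisphere W, so the sign is −
Point 4:
  φ: 88° + 41/60 + 14/3600 = 88 + 0.683333 + 0.003889 = 88.6872222
  N ⇒ keep positive
  Lon: 56′ + 46″ = 56.76667′; 40 + 56.76667/60 = 40.9461111
  E ⇒ keep positive
Point 5:
  Latitude: degrees = first 2 digits = 0, minutes = 28.47; 0 + 28.47/60 = 0.4745000
  hemisphere S, so the sign is −
  Longitude: split at 3 digits → 056° and 43.5313′; 56 + 43.5313/60 = 56.7255217
  W → negative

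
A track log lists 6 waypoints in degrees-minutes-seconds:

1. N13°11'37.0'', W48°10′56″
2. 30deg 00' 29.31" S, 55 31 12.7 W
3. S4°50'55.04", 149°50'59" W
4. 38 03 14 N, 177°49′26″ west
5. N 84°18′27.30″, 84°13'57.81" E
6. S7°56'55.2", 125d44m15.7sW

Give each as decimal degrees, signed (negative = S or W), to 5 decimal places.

Point 1:
  Latitude: 13 + 11/60 + 37/3600 = 13.193611
  N → positive
  Lon: 48° + 10/60 + 56/3600 = 48 + 0.166667 + 0.015556 = 48.182222
  W → negative
Point 2:
  φ: 0′ + 29.31″ = 0.48850′; 30 + 0.48850/60 = 30.008142
  hemisphere S, so the sign is −
  Longitude: 55° + 31/60 + 12.7/3600 = 55 + 0.516667 + 0.003528 = 55.520194
  W → negative
Point 3:
  Latitude: 50′ + 55.04″ = 50.91733′; 4 + 50.91733/60 = 4.848622
  S ⇒ negate
  Lon: 50′ + 59″ = 50.98333′; 149 + 50.98333/60 = 149.849722
  W ⇒ negate
Point 4:
  Latitude: 38 + 3/60 + 14/3600 = 38.053889
  N ⇒ keep positive
  λ: 177 + 49/60 + 26/3600 = 177.823889
  W ⇒ negate
Point 5:
  Lat: 18′ + 27.3″ = 18.45500′; 84 + 18.45500/60 = 84.307583
  N → positive
  Lon: 84° + 13/60 + 57.81/3600 = 84 + 0.216667 + 0.016058 = 84.232725
  E → positive
Point 6:
  Latitude: 7 + 56/60 + 55.2/3600 = 7.948667
  S → negative
  Longitude: 125° + 44/60 + 15.7/3600 = 125 + 0.733333 + 0.004361 = 125.737694
  hemisphere W, so the sign is −

1. 13.19361, -48.18222
2. -30.00814, -55.52019
3. -4.84862, -149.84972
4. 38.05389, -177.82389
5. 84.30758, 84.23273
6. -7.94867, -125.73769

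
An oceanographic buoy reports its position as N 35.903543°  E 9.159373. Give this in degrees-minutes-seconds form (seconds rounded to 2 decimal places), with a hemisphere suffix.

φ: 0.903543° → 54.21258′; 0.21258 × 60 = 12.7548″
Lon: 0.159373 × 60 = 9.56238′ → 9′, remainder × 60 = 33.7428″

35°54′12.75″ N, 9°09′33.74″ E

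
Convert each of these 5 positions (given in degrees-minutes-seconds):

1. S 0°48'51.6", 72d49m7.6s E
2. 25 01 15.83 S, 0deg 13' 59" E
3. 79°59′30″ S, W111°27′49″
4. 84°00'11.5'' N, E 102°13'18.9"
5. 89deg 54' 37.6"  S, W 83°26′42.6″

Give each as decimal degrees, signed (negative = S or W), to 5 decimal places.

1. -0.81433, 72.81878
2. -25.02106, 0.23306
3. -79.99167, -111.46361
4. 84.00319, 102.22192
5. -89.91044, -83.44517

Point 1:
  φ: 0° + 48/60 + 51.6/3600 = 0 + 0.800000 + 0.014333 = 0.814333
  S → negative
  λ: 72 + 49/60 + 7.6/3600 = 72.818778
  E → positive
Point 2:
  Latitude: 25 + 1/60 + 15.83/3600 = 25.021064
  hemisphere S, so the sign is −
  Lon: 13′ + 59″ = 13.98333′; 0 + 13.98333/60 = 0.233056
  E → positive
Point 3:
  φ: 79 + 59/60 + 30/3600 = 79.991667
  hemisphere S, so the sign is −
  Lon: 111 + 27/60 + 49/3600 = 111.463611
  W ⇒ negate
Point 4:
  Lat: 84 + 0/60 + 11.5/3600 = 84.003194
  N ⇒ keep positive
  λ: 102 + 13/60 + 18.9/3600 = 102.221917
  E → positive
Point 5:
  φ: 54′ + 37.6″ = 54.62667′; 89 + 54.62667/60 = 89.910444
  S → negative
  λ: 26′ + 42.6″ = 26.71000′; 83 + 26.71000/60 = 83.445167
  hemisphere W, so the sign is −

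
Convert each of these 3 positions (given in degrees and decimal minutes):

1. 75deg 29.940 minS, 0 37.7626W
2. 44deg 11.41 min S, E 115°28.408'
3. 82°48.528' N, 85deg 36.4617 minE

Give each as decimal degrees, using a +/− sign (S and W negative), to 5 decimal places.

Point 1:
  Lat: 75 + 29.94/60 = 75.499000
  hemisphere S, so the sign is −
  λ: 0 + 37.7626/60 = 0.629377
  W ⇒ negate
Point 2:
  Latitude: 11.41′ = 0.190167°; total 44.190167
  hemisphere S, so the sign is −
  Lon: 28.408′ = 0.473467°; total 115.473467
  E → positive
Point 3:
  Lat: 48.528′ = 0.808800°; total 82.808800
  N → positive
  Lon: 85 + 36.4617/60 = 85.607695
  E → positive

1. -75.49900, -0.62938
2. -44.19017, 115.47347
3. 82.80880, 85.60770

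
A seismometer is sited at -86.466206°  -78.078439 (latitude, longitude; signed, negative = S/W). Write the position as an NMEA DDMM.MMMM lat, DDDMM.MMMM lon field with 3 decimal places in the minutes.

8627.972,S / 07804.706,W

Latitude is negative → S; |value| = 86.466206
Lat: fractional part 0.466206 → 27.97236 minutes
Longitude is negative → W; |value| = 78.078439
λ: minutes = (78.078439 − 78) × 60 = 4.70634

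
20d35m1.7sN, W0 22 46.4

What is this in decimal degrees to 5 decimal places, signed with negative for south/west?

φ: 35′ + 1.7″ = 35.02833′; 20 + 35.02833/60 = 20.583806
N → positive
λ: 0 + 22/60 + 46.4/3600 = 0.379556
hemisphere W, so the sign is −

20.58381, -0.37956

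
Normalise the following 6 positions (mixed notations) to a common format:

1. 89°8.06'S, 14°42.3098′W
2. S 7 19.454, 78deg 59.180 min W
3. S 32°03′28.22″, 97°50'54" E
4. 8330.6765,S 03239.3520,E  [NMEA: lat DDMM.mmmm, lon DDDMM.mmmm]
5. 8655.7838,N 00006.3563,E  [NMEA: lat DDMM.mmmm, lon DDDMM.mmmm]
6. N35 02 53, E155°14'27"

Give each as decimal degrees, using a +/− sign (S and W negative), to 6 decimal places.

1. -89.134333, -14.705163
2. -7.324233, -78.986333
3. -32.057839, 97.848333
4. -83.511275, 32.655867
5. 86.929730, 0.105938
6. 35.048056, 155.240833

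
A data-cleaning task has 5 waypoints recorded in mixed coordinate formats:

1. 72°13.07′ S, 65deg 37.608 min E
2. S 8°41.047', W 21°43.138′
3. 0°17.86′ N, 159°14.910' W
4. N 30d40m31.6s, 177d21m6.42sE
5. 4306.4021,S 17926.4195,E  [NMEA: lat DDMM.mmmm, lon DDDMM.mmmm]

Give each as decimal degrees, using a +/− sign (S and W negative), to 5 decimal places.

Point 1:
  Latitude: 72 + 13.07/60 = 72.217833
  S ⇒ negate
  Longitude: 37.608′ = 0.626800°; total 65.626800
  E → positive
Point 2:
  φ: 8 + 41.047/60 = 8.684117
  hemisphere S, so the sign is −
  λ: 43.138′ = 0.718967°; total 21.718967
  hemisphere W, so the sign is −
Point 3:
  Lat: 0 + 17.86/60 = 0.297667
  N ⇒ keep positive
  Lon: 14.91′ = 0.248500°; total 159.248500
  hemisphere W, so the sign is −
Point 4:
  Lat: 30 + 40/60 + 31.6/3600 = 30.675444
  N ⇒ keep positive
  λ: 21′ + 6.42″ = 21.10700′; 177 + 21.10700/60 = 177.351783
  E ⇒ keep positive
Point 5:
  φ: split at 2 digits → 43° and 6.4021′; 43 + 6.4021/60 = 43.106702
  hemisphere S, so the sign is −
  Longitude: degrees = first 3 digits = 179, minutes = 26.4195; 179 + 26.4195/60 = 179.440325
  E → positive

1. -72.21783, 65.62680
2. -8.68412, -21.71897
3. 0.29767, -159.24850
4. 30.67544, 177.35178
5. -43.10670, 179.44033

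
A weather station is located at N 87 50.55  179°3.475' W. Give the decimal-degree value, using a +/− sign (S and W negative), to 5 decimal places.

87.84250, -179.05792

Latitude: 50.55′ = 0.842500°; total 87.842500
N ⇒ keep positive
λ: 3.475′ = 0.057917°; total 179.057917
hemisphere W, so the sign is −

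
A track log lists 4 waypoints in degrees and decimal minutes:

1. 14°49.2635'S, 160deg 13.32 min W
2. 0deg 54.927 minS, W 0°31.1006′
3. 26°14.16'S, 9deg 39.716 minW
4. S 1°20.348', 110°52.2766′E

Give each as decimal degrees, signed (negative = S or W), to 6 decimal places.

1. -14.821058, -160.222000
2. -0.915450, -0.518343
3. -26.236000, -9.661933
4. -1.339133, 110.871277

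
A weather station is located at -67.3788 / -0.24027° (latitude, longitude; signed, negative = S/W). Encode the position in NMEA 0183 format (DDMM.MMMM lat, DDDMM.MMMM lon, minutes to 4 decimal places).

6722.7280,S / 00014.4162,W

Latitude is negative → S; |value| = 67.378800
Latitude: fractional part 0.378800 → 22.728000 minutes
Longitude is negative → W; |value| = 0.240270
Lon: fractional part 0.240270 → 14.416200 minutes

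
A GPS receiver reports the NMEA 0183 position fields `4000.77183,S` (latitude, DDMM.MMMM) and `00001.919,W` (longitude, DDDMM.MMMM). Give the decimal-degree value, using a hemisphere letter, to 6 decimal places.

Lat: degrees = first 2 digits = 40, minutes = 0.77183; 40 + 0.77183/60 = 40.0128638
λ: degrees = first 3 digits = 0, minutes = 1.919; 0 + 1.919/60 = 0.0319833

40.012864° S, 0.031983° W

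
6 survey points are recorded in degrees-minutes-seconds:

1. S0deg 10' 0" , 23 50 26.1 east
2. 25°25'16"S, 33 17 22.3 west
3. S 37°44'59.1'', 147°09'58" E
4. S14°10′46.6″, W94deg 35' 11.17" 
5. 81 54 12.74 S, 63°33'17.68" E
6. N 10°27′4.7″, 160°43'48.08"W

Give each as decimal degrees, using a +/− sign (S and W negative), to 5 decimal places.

Point 1:
  Lat: 0° + 10/60 + 0/3600 = 0 + 0.166667 + 0.000000 = 0.166667
  hemisphere S, so the sign is −
  Lon: 23° + 50/60 + 26.1/3600 = 23 + 0.833333 + 0.007250 = 23.840583
  E → positive
Point 2:
  φ: 25 + 25/60 + 16/3600 = 25.421111
  hemisphere S, so the sign is −
  λ: 17′ + 22.3″ = 17.37167′; 33 + 17.37167/60 = 33.289528
  W ⇒ negate
Point 3:
  Lat: 44′ + 59.1″ = 44.98500′; 37 + 44.98500/60 = 37.749750
  S → negative
  Longitude: 147° + 9/60 + 58/3600 = 147 + 0.150000 + 0.016111 = 147.166111
  E → positive
Point 4:
  Lat: 10′ + 46.6″ = 10.77667′; 14 + 10.77667/60 = 14.179611
  S → negative
  Longitude: 94 + 35/60 + 11.17/3600 = 94.586436
  W ⇒ negate
Point 5:
  Lat: 54′ + 12.74″ = 54.21233′; 81 + 54.21233/60 = 81.903539
  hemisphere S, so the sign is −
  λ: 33′ + 17.68″ = 33.29467′; 63 + 33.29467/60 = 63.554911
  E ⇒ keep positive
Point 6:
  Lat: 10° + 27/60 + 4.7/3600 = 10 + 0.450000 + 0.001306 = 10.451306
  N ⇒ keep positive
  Lon: 160 + 43/60 + 48.08/3600 = 160.730022
  hemisphere W, so the sign is −

1. -0.16667, 23.84058
2. -25.42111, -33.28953
3. -37.74975, 147.16611
4. -14.17961, -94.58644
5. -81.90354, 63.55491
6. 10.45131, -160.73002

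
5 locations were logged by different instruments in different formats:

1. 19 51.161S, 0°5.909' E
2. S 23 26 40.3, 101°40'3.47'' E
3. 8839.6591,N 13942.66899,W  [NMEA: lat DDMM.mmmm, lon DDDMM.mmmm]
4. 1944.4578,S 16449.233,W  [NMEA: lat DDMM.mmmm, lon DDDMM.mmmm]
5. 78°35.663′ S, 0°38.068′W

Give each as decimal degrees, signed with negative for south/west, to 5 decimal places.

1. -19.85268, 0.09848
2. -23.44453, 101.66763
3. 88.66099, -139.71115
4. -19.74096, -164.82055
5. -78.59438, -0.63447

Point 1:
  Latitude: 51.161′ = 0.852683°; total 19.852683
  hemisphere S, so the sign is −
  Lon: 0 + 5.909/60 = 0.098483
  E ⇒ keep positive
Point 2:
  Lat: 26′ + 40.3″ = 26.67167′; 23 + 26.67167/60 = 23.444528
  hemisphere S, so the sign is −
  Lon: 101° + 40/60 + 3.47/3600 = 101 + 0.666667 + 0.000964 = 101.667631
  E ⇒ keep positive
Point 3:
  Lat: split at 2 digits → 88° and 39.6591′; 88 + 39.6591/60 = 88.660985
  N → positive
  Longitude: degrees = first 3 digits = 139, minutes = 42.66899; 139 + 42.66899/60 = 139.711150
  W → negative
Point 4:
  Lat: split at 2 digits → 19° and 44.4578′; 19 + 44.4578/60 = 19.740963
  S → negative
  λ: split at 3 digits → 164° and 49.233′; 164 + 49.233/60 = 164.820550
  W → negative
Point 5:
  Lat: 78 + 35.663/60 = 78.594383
  hemisphere S, so the sign is −
  λ: 0 + 38.068/60 = 0.634467
  W → negative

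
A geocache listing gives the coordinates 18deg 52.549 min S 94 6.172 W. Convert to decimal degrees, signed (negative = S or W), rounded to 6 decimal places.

-18.875817, -94.102867

Latitude: 18 + 52.549/60 = 18.8758167
hemisphere S, so the sign is −
λ: 6.172′ = 0.102867°; total 94.1028667
W ⇒ negate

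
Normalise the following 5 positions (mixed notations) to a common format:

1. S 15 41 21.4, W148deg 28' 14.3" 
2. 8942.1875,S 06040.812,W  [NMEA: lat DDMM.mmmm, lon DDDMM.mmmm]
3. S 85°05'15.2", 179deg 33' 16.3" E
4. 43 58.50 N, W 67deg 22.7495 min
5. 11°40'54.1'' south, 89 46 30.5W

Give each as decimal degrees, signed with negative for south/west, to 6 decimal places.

1. -15.689278, -148.470639
2. -89.703125, -60.680200
3. -85.087556, 179.554528
4. 43.975000, -67.379158
5. -11.681694, -89.775139

Point 1:
  Lat: 15° + 41/60 + 21.4/3600 = 15 + 0.683333 + 0.005944 = 15.6892778
  S → negative
  λ: 148 + 28/60 + 14.3/3600 = 148.4706389
  W → negative
Point 2:
  Latitude: split at 2 digits → 89° and 42.1875′; 89 + 42.1875/60 = 89.7031250
  S → negative
  Lon: split at 3 digits → 060° and 40.812′; 60 + 40.812/60 = 60.6802000
  hemisphere W, so the sign is −
Point 3:
  Latitude: 5′ + 15.2″ = 5.25333′; 85 + 5.25333/60 = 85.0875556
  S → negative
  Longitude: 33′ + 16.3″ = 33.27167′; 179 + 33.27167/60 = 179.5545278
  E ⇒ keep positive
Point 4:
  Lat: 43 + 58.5/60 = 43.9750000
  N ⇒ keep positive
  Lon: 67 + 22.7495/60 = 67.3791583
  W ⇒ negate
Point 5:
  Lat: 11° + 40/60 + 54.1/3600 = 11 + 0.666667 + 0.015028 = 11.6816944
  hemisphere S, so the sign is −
  λ: 46′ + 30.5″ = 46.50833′; 89 + 46.50833/60 = 89.7751389
  W ⇒ negate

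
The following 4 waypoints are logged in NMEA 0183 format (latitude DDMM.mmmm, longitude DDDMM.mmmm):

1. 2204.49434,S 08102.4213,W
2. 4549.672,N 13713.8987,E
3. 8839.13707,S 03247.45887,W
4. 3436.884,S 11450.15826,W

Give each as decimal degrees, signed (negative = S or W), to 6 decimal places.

Point 1:
  Lat: degrees = first 2 digits = 22, minutes = 4.49434; 22 + 4.49434/60 = 22.0749057
  S ⇒ negate
  Longitude: split at 3 digits → 081° and 2.4213′; 81 + 2.4213/60 = 81.0403550
  hemisphere W, so the sign is −
Point 2:
  Lat: degrees = first 2 digits = 45, minutes = 49.672; 45 + 49.672/60 = 45.8278667
  N → positive
  Longitude: split at 3 digits → 137° and 13.8987′; 137 + 13.8987/60 = 137.2316450
  E → positive
Point 3:
  Latitude: degrees = first 2 digits = 88, minutes = 39.13707; 88 + 39.13707/60 = 88.6522845
  S ⇒ negate
  Lon: split at 3 digits → 032° and 47.45887′; 32 + 47.45887/60 = 32.7909812
  W ⇒ negate
Point 4:
  φ: split at 2 digits → 34° and 36.884′; 34 + 36.884/60 = 34.6147333
  S → negative
  Longitude: split at 3 digits → 114° and 50.15826′; 114 + 50.15826/60 = 114.8359710
  W → negative

1. -22.074906, -81.040355
2. 45.827867, 137.231645
3. -88.652285, -32.790981
4. -34.614733, -114.835971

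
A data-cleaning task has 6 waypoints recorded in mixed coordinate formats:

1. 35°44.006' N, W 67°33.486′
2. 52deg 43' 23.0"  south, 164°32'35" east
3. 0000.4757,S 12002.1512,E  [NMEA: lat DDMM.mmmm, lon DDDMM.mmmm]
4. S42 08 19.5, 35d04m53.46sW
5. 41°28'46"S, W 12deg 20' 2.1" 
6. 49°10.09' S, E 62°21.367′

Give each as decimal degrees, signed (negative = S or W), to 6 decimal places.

1. 35.733433, -67.558100
2. -52.723056, 164.543056
3. -0.007928, 120.035853
4. -42.138750, -35.081517
5. -41.479444, -12.333917
6. -49.168167, 62.356117

Point 1:
  Lat: 44.006′ = 0.733433°; total 35.7334333
  N ⇒ keep positive
  Longitude: 33.486′ = 0.558100°; total 67.5581000
  W ⇒ negate
Point 2:
  φ: 52° + 43/60 + 23/3600 = 52 + 0.716667 + 0.006389 = 52.7230556
  S ⇒ negate
  Longitude: 164° + 32/60 + 35/3600 = 164 + 0.533333 + 0.009722 = 164.5430556
  E → positive
Point 3:
  Latitude: split at 2 digits → 00° and 0.4757′; 0 + 0.4757/60 = 0.0079283
  S ⇒ negate
  Longitude: split at 3 digits → 120° and 2.1512′; 120 + 2.1512/60 = 120.0358533
  E → positive
Point 4:
  Latitude: 42 + 8/60 + 19.5/3600 = 42.1387500
  S → negative
  Longitude: 35° + 4/60 + 53.46/3600 = 35 + 0.066667 + 0.014850 = 35.0815167
  hemisphere W, so the sign is −
Point 5:
  φ: 41 + 28/60 + 46/3600 = 41.4794444
  hemisphere S, so the sign is −
  Longitude: 20′ + 2.1″ = 20.03500′; 12 + 20.03500/60 = 12.3339167
  W ⇒ negate
Point 6:
  Latitude: 49 + 10.09/60 = 49.1681667
  S → negative
  Lon: 62 + 21.367/60 = 62.3561167
  E ⇒ keep positive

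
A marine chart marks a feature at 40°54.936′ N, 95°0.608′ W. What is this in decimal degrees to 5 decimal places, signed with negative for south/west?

Lat: 54.936′ = 0.915600°; total 40.915600
N → positive
Lon: 0.608′ = 0.010133°; total 95.010133
W ⇒ negate

40.91560, -95.01013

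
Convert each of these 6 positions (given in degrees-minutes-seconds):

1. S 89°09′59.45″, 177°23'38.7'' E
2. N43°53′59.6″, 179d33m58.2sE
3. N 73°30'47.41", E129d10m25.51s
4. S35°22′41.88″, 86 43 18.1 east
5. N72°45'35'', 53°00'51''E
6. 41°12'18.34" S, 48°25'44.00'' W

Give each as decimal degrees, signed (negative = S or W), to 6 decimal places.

1. -89.166514, 177.394083
2. 43.899889, 179.566167
3. 73.513169, 129.173753
4. -35.378300, 86.721694
5. 72.759722, 53.014167
6. -41.205094, -48.428889

Point 1:
  Lat: 89 + 9/60 + 59.45/3600 = 89.1665139
  S ⇒ negate
  Lon: 177° + 23/60 + 38.7/3600 = 177 + 0.383333 + 0.010750 = 177.3940833
  E → positive
Point 2:
  Latitude: 43° + 53/60 + 59.6/3600 = 43 + 0.883333 + 0.016556 = 43.8998889
  N ⇒ keep positive
  Longitude: 33′ + 58.2″ = 33.97000′; 179 + 33.97000/60 = 179.5661667
  E ⇒ keep positive
Point 3:
  Lat: 73 + 30/60 + 47.41/3600 = 73.5131694
  N ⇒ keep positive
  Lon: 10′ + 25.51″ = 10.42517′; 129 + 10.42517/60 = 129.1737528
  E → positive
Point 4:
  Latitude: 35 + 22/60 + 41.88/3600 = 35.3783000
  S ⇒ negate
  Longitude: 43′ + 18.1″ = 43.30167′; 86 + 43.30167/60 = 86.7216944
  E ⇒ keep positive
Point 5:
  Lat: 72 + 45/60 + 35/3600 = 72.7597222
  N → positive
  Lon: 53 + 0/60 + 51/3600 = 53.0141667
  E ⇒ keep positive
Point 6:
  φ: 12′ + 18.34″ = 12.30567′; 41 + 12.30567/60 = 41.2050944
  hemisphere S, so the sign is −
  Lon: 25′ + 44″ = 25.73333′; 48 + 25.73333/60 = 48.4288889
  W ⇒ negate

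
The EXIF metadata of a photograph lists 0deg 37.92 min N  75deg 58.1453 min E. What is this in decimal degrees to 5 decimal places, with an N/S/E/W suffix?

Latitude: 37.92′ = 0.632000°; total 0.632000
λ: 58.1453′ = 0.969088°; total 75.969088

0.63200° N, 75.96909° E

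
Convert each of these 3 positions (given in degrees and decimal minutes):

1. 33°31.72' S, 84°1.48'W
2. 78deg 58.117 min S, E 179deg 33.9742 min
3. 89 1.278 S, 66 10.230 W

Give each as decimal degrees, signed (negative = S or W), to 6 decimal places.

1. -33.528667, -84.024667
2. -78.968617, 179.566237
3. -89.021300, -66.170500

Point 1:
  φ: 33 + 31.72/60 = 33.5286667
  S ⇒ negate
  Lon: 1.48′ = 0.024667°; total 84.0246667
  hemisphere W, so the sign is −
Point 2:
  φ: 58.117′ = 0.968617°; total 78.9686167
  S → negative
  λ: 33.9742′ = 0.566237°; total 179.5662367
  E ⇒ keep positive
Point 3:
  φ: 89 + 1.278/60 = 89.0213000
  S ⇒ negate
  Longitude: 10.23′ = 0.170500°; total 66.1705000
  W ⇒ negate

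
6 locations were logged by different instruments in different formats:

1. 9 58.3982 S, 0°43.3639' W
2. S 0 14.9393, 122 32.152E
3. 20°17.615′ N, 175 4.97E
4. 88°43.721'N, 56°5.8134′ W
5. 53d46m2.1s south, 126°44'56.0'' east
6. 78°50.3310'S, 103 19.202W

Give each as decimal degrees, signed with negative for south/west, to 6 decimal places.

1. -9.973303, -0.722732
2. -0.248988, 122.535867
3. 20.293583, 175.082833
4. 88.728683, -56.096890
5. -53.767250, 126.748889
6. -78.838850, -103.320033

Point 1:
  Latitude: 58.3982′ = 0.973303°; total 9.9733033
  S ⇒ negate
  Lon: 0 + 43.3639/60 = 0.7227317
  W → negative
Point 2:
  φ: 14.9393′ = 0.248988°; total 0.2489883
  hemisphere S, so the sign is −
  λ: 32.152′ = 0.535867°; total 122.5358667
  E ⇒ keep positive
Point 3:
  Latitude: 20 + 17.615/60 = 20.2935833
  N ⇒ keep positive
  Lon: 175 + 4.97/60 = 175.0828333
  E → positive
Point 4:
  φ: 88 + 43.721/60 = 88.7286833
  N ⇒ keep positive
  λ: 5.8134′ = 0.096890°; total 56.0968900
  W ⇒ negate
Point 5:
  φ: 53 + 46/60 + 2.1/3600 = 53.7672500
  hemisphere S, so the sign is −
  λ: 44′ + 56″ = 44.93333′; 126 + 44.93333/60 = 126.7488889
  E ⇒ keep positive
Point 6:
  Lat: 50.331′ = 0.838850°; total 78.8388500
  S → negative
  Lon: 19.202′ = 0.320033°; total 103.3200333
  W → negative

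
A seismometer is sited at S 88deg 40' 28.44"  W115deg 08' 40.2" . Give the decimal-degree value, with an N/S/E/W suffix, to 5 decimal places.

88.67457° S, 115.14450° W

Latitude: 40′ + 28.44″ = 40.47400′; 88 + 40.47400/60 = 88.674567
Lon: 115 + 8/60 + 40.2/3600 = 115.144500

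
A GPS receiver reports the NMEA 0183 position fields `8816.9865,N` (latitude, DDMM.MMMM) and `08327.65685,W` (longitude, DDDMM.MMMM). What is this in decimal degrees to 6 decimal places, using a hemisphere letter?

Latitude: degrees = first 2 digits = 88, minutes = 16.9865; 88 + 16.9865/60 = 88.2831083
λ: degrees = first 3 digits = 83, minutes = 27.65685; 83 + 27.65685/60 = 83.4609475

88.283108° N, 83.460948° W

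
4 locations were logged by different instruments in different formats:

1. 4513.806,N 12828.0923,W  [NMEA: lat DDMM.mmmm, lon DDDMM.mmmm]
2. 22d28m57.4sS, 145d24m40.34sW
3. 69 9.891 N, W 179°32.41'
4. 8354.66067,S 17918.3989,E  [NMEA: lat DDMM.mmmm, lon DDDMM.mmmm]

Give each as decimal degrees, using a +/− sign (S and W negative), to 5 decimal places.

Point 1:
  Latitude: degrees = first 2 digits = 45, minutes = 13.806; 45 + 13.806/60 = 45.230100
  N ⇒ keep positive
  Longitude: split at 3 digits → 128° and 28.0923′; 128 + 28.0923/60 = 128.468205
  W → negative
Point 2:
  φ: 22° + 28/60 + 57.4/3600 = 22 + 0.466667 + 0.015944 = 22.482611
  S → negative
  Lon: 145 + 24/60 + 40.34/3600 = 145.411206
  W → negative
Point 3:
  φ: 69 + 9.891/60 = 69.164850
  N ⇒ keep positive
  λ: 32.41′ = 0.540167°; total 179.540167
  W ⇒ negate
Point 4:
  Lat: split at 2 digits → 83° and 54.66067′; 83 + 54.66067/60 = 83.911011
  hemisphere S, so the sign is −
  Lon: degrees = first 3 digits = 179, minutes = 18.3989; 179 + 18.3989/60 = 179.306648
  E ⇒ keep positive

1. 45.23010, -128.46821
2. -22.48261, -145.41121
3. 69.16485, -179.54017
4. -83.91101, 179.30665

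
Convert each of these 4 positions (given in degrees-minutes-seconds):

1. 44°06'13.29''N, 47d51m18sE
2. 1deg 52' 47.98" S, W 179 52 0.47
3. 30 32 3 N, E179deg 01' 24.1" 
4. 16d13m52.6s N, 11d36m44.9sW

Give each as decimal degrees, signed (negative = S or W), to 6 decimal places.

Point 1:
  φ: 44° + 6/60 + 13.29/3600 = 44 + 0.100000 + 0.003692 = 44.1036917
  N ⇒ keep positive
  Lon: 51′ + 18″ = 51.30000′; 47 + 51.30000/60 = 47.8550000
  E → positive
Point 2:
  Lat: 1° + 52/60 + 47.98/3600 = 1 + 0.866667 + 0.013328 = 1.8799944
  S → negative
  Longitude: 52′ + 0.47″ = 52.00783′; 179 + 52.00783/60 = 179.8667972
  W → negative
Point 3:
  Lat: 32′ + 3″ = 32.05000′; 30 + 32.05000/60 = 30.5341667
  N ⇒ keep positive
  λ: 179° + 1/60 + 24.1/3600 = 179 + 0.016667 + 0.006694 = 179.0233611
  E ⇒ keep positive
Point 4:
  Lat: 16° + 13/60 + 52.6/3600 = 16 + 0.216667 + 0.014611 = 16.2312778
  N → positive
  Lon: 36′ + 44.9″ = 36.74833′; 11 + 36.74833/60 = 11.6124722
  W → negative

1. 44.103692, 47.855000
2. -1.879994, -179.866797
3. 30.534167, 179.023361
4. 16.231278, -11.612472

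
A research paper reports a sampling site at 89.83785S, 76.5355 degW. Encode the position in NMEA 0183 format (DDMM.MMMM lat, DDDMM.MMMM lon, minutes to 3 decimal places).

8950.271,S / 07632.130,W

Latitude: 89° + 0.837850 × 60 = 89° 50.27100′
λ: fractional part 0.535500 → 32.13000 minutes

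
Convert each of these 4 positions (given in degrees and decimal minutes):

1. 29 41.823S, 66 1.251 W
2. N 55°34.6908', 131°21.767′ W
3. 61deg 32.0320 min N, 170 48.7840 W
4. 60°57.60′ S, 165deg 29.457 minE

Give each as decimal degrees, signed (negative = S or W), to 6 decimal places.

1. -29.697050, -66.020850
2. 55.578180, -131.362783
3. 61.533867, -170.813067
4. -60.960000, 165.490950

Point 1:
  Lat: 29 + 41.823/60 = 29.6970500
  S → negative
  Lon: 1.251′ = 0.020850°; total 66.0208500
  W ⇒ negate
Point 2:
  φ: 55 + 34.6908/60 = 55.5781800
  N ⇒ keep positive
  Lon: 131 + 21.767/60 = 131.3627833
  W → negative
Point 3:
  Latitude: 32.032′ = 0.533867°; total 61.5338667
  N → positive
  λ: 170 + 48.784/60 = 170.8130667
  W ⇒ negate
Point 4:
  Lat: 57.6′ = 0.960000°; total 60.9600000
  S → negative
  Lon: 165 + 29.457/60 = 165.4909500
  E ⇒ keep positive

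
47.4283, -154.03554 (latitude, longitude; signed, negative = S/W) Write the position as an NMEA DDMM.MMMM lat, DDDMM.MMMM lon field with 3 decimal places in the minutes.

Lat: fractional part 0.428300 → 25.69800 minutes
Longitude is negative → W; |value| = 154.035540
Longitude: 154° + 0.035540 × 60 = 154° 2.13240′

4725.698,N / 15402.132,W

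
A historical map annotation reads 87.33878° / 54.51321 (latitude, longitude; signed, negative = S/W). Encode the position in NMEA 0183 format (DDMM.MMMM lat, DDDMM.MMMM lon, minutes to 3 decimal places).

8720.327,N / 05430.793,E

Latitude: minutes = (87.338780 − 87) × 60 = 20.32680
Lon: fractional part 0.513210 → 30.79260 minutes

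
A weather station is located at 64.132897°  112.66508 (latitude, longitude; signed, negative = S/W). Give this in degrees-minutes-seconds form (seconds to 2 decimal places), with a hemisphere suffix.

64°07′58.43″ N, 112°39′54.29″ E

Latitude: 0.132897 × 60 = 7.97382′ → 7′, remainder × 60 = 58.4292″
λ: 0.665080 × 60 = 39.90480′ → 39′, remainder × 60 = 54.2880″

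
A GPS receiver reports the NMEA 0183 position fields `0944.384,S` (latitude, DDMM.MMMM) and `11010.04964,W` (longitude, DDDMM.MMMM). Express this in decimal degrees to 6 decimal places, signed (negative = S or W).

-9.739733, -110.167494

Latitude: split at 2 digits → 09° and 44.384′; 9 + 44.384/60 = 9.7397333
hemisphere S, so the sign is −
Longitude: split at 3 digits → 110° and 10.04964′; 110 + 10.04964/60 = 110.1674940
hemisphere W, so the sign is −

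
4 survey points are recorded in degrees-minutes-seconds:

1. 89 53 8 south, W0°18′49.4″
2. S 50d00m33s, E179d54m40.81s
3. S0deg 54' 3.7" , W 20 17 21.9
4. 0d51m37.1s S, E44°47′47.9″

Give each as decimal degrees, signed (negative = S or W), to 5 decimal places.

Point 1:
  φ: 89 + 53/60 + 8/3600 = 89.885556
  hemisphere S, so the sign is −
  Longitude: 0 + 18/60 + 49.4/3600 = 0.313722
  W ⇒ negate
Point 2:
  Latitude: 0′ + 33″ = 0.55000′; 50 + 0.55000/60 = 50.009167
  S → negative
  λ: 179 + 54/60 + 40.81/3600 = 179.911336
  E → positive
Point 3:
  Latitude: 0 + 54/60 + 3.7/3600 = 0.901028
  S ⇒ negate
  Lon: 20 + 17/60 + 21.9/3600 = 20.289417
  W ⇒ negate
Point 4:
  Latitude: 0 + 51/60 + 37.1/3600 = 0.860306
  S → negative
  Longitude: 44 + 47/60 + 47.9/3600 = 44.796639
  E ⇒ keep positive

1. -89.88556, -0.31372
2. -50.00917, 179.91134
3. -0.90103, -20.28942
4. -0.86031, 44.79664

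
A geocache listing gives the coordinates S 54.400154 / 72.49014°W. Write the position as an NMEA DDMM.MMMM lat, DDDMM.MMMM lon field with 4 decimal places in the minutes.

5424.0092,S / 07229.4084,W

Latitude: minutes = (54.400154 − 54) × 60 = 24.009240
Longitude: fractional part 0.490140 → 29.408400 minutes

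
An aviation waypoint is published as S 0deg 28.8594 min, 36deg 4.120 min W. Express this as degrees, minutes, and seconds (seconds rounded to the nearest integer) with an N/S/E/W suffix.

Lat: 28.85940′ → 28′ and 0.85940 × 60 = 51.56″
Longitude: fractional minutes 0.12000 × 60 = 7.20″

0°28′52″ S, 36°04′7″ W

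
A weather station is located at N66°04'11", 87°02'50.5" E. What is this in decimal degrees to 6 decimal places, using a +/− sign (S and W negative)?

66.069722, 87.047361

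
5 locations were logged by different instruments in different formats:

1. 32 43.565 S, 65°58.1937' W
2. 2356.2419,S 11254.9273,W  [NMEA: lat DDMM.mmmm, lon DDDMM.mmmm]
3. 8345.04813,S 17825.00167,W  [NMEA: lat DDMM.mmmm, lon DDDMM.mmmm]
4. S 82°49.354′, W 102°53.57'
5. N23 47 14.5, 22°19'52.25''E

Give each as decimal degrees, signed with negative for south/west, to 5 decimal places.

1. -32.72608, -65.96990
2. -23.93737, -112.91546
3. -83.75080, -178.41669
4. -82.82257, -102.89283
5. 23.78736, 22.33118

Point 1:
  φ: 43.565′ = 0.726083°; total 32.726083
  S → negative
  Longitude: 65 + 58.1937/60 = 65.969895
  W ⇒ negate
Point 2:
  Lat: degrees = first 2 digits = 23, minutes = 56.2419; 23 + 56.2419/60 = 23.937365
  S ⇒ negate
  Longitude: degrees = first 3 digits = 112, minutes = 54.9273; 112 + 54.9273/60 = 112.915455
  W → negative
Point 3:
  Lat: split at 2 digits → 83° and 45.04813′; 83 + 45.04813/60 = 83.750802
  S ⇒ negate
  λ: degrees = first 3 digits = 178, minutes = 25.00167; 178 + 25.00167/60 = 178.416695
  hemisphere W, so the sign is −
Point 4:
  Latitude: 49.354′ = 0.822567°; total 82.822567
  S ⇒ negate
  Lon: 102 + 53.57/60 = 102.892833
  hemisphere W, so the sign is −
Point 5:
  φ: 23° + 47/60 + 14.5/3600 = 23 + 0.783333 + 0.004028 = 23.787361
  N → positive
  Lon: 22 + 19/60 + 52.25/3600 = 22.331181
  E → positive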